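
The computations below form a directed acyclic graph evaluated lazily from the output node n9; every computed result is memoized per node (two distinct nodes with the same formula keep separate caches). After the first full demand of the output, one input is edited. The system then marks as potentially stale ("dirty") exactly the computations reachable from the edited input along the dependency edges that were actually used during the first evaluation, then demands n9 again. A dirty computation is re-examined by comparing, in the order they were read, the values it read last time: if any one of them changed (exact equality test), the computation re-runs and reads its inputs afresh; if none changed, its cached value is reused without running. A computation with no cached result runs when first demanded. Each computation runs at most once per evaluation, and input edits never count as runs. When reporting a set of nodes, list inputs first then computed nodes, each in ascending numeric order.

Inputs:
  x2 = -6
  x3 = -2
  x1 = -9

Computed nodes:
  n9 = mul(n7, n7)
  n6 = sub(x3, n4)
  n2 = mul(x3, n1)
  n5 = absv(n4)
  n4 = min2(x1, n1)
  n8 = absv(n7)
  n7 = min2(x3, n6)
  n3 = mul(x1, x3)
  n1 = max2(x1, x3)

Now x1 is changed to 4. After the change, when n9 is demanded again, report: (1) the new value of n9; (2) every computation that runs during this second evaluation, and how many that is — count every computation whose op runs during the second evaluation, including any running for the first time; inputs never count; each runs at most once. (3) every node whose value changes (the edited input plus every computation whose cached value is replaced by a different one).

First demand of the output computes:
  n1 = max2(-9, -2) = -2
  n4 = min2(-9, -2) = -9
  n6 = sub(-2, -9) = 7
  n7 = min2(-2, 7) = -2
  n9 = mul(-2, -2) = 4

After the edit, cleaning proceeds:
  n1: a read changed (x1 -9->4) — executes, giving 4.
  n4: a read changed (x1 -9->4; n1 -2->4) — executes, giving 4.
  n6: a read changed (n4 -9->4) — executes, giving -6.
  n7: a read changed (n6 7->-6) — executes, giving -6.
  n9: a read changed (n7 -2->-6; n7 -2->-6) — executes, giving 36.

Demanding n9 again yields 36.
5 computations run: n1, n4, n6, n7, n9.
The nodes whose values change: x1, n1, n4, n6, n7, n9.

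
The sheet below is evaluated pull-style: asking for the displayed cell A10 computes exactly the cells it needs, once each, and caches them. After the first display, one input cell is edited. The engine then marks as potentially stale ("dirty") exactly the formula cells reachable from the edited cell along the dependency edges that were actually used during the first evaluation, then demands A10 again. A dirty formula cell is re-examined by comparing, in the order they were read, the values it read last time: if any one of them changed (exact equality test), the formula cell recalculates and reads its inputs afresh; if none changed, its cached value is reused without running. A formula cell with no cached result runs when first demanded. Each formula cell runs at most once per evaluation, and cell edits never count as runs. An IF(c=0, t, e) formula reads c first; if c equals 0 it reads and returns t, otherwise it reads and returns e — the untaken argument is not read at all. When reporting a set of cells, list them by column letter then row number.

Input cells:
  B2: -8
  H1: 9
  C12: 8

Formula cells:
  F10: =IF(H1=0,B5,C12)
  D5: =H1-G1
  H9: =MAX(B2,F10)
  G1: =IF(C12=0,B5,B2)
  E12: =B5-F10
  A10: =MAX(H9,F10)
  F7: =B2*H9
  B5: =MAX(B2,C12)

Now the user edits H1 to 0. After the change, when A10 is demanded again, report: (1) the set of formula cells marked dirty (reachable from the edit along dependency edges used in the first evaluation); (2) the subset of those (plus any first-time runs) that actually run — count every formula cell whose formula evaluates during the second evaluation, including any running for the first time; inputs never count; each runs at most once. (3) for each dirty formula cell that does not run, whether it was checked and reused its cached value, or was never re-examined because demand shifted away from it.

The edit dirties: A10, F10, H9.
2 formula cells run: B5, F10.
Cache hits after checking: A10, H9.
Note the branch switch — B5 had no cache and runs now for the first time.

First demand of the output computes:
  F10 = IF(H1=0: H1=9 -> else branch C12) = 8
  H9 = MAX(-8, 8) = 8
  A10 = MAX(8, 8) = 8

After the edit, cleaning proceeds:
  B5: had never run; runs now, result 8.
  F10: a read changed (H1 9->0) — executes, giving 8 — identical to its old value.
  H9: dirty, but its reads are unchanged (B2 unchanged, F10 unchanged); cached 8 stands.
  A10: dirty, but its reads are unchanged (H9 unchanged, F10 unchanged); cached 8 stands.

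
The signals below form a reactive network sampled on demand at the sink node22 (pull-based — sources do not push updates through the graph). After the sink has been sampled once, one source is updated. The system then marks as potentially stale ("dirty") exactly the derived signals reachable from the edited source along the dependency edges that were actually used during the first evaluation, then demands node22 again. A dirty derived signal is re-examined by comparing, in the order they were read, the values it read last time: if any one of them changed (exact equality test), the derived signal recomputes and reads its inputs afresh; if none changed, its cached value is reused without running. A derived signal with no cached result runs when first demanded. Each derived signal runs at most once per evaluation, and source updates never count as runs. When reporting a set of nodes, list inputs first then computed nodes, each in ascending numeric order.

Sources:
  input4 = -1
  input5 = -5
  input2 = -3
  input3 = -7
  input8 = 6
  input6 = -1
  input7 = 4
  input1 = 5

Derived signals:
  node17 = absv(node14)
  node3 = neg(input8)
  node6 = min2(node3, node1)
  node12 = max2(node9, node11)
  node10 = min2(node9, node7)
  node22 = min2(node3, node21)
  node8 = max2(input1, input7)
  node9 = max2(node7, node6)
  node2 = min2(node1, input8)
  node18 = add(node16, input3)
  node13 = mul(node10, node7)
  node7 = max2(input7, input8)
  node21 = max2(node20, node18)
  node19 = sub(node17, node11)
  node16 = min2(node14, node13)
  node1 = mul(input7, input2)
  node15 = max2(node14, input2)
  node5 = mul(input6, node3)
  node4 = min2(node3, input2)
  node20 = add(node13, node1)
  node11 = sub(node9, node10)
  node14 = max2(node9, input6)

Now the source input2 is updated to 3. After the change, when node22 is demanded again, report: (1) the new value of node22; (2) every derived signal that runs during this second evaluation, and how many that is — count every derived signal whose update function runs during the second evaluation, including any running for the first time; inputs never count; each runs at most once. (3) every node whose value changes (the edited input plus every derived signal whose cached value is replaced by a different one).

node22 now evaluates to -6.
Run set: node1, node6, node9, node20, node21, node22 (6 run).
Changed values: input2, node1, node6, node20, node21.
The important point: at node10 every value read last time is unchanged, so the dirty flag clears without a run.

Initial pass — values computed on the first demand:
  node1 = mul(4, -3) = -12
  node3 = neg(6) = -6
  node6 = min2(-6, -12) = -12
  node7 = max2(4, 6) = 6
  node9 = max2(6, -12) = 6
  node10 = min2(6, 6) = 6
  node13 = mul(6, 6) = 36
  node14 = max2(6, -1) = 6
  node16 = min2(6, 36) = 6
  node18 = add(6, -7) = -1
  node20 = add(36, -12) = 24
  node21 = max2(24, -1) = 24
  node22 = min2(-6, 24) = -6

Second demand — change propagation:
  node1: re-runs because input2 -3->3; new result 12.
  node6: re-runs because node1 -12->12; new result -6.
  node9: re-runs because node6 -12->-6; new result 6 (unchanged).
  node10: re-examined; everything it read last time is the same (node9 unchanged, node7 unchanged) — cache 6 kept, no run.
  node13: re-examined; everything it read last time is the same (node10 unchanged, node7 unchanged) — cache 36 kept, no run.
  node14: re-examined; everything it read last time is the same (node9 unchanged, input6 unchanged) — cache 6 kept, no run.
  node16: re-examined; everything it read last time is the same (node14 unchanged, node13 unchanged) — cache 6 kept, no run.
  node18: re-examined; everything it read last time is the same (node16 unchanged, input3 unchanged) — cache -1 kept, no run.
  node20: re-runs because node1 -12->12; new result 48.
  node21: re-runs because node20 24->48; new result 48.
  node22: re-runs because node21 24->48; new result -6 (unchanged).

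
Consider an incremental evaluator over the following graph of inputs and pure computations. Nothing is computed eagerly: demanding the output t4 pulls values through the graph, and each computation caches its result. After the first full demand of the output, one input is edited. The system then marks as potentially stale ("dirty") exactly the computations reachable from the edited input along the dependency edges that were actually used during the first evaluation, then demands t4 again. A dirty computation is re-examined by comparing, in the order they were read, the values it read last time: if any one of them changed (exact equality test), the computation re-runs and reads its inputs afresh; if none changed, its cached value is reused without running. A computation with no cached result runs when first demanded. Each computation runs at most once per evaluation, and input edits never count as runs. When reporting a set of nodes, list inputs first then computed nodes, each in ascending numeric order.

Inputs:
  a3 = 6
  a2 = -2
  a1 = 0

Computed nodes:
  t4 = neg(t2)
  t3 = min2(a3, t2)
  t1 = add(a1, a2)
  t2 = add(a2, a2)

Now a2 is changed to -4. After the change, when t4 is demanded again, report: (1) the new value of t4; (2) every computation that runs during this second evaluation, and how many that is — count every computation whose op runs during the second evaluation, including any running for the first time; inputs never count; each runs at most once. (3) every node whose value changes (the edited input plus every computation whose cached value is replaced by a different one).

t4 now evaluates to 8.
Run set: t2, t4 (2 run).
Changed values: a2, t2, t4.

Initial pass — values computed on the first demand:
  t2 = add(-2, -2) = -4
  t4 = neg(-4) = 4

Second demand — change propagation:
  t2: re-runs because a2 -2->-4; a2 -2->-4; new result -8.
  t4: re-runs because t2 -4->-8; new result 8.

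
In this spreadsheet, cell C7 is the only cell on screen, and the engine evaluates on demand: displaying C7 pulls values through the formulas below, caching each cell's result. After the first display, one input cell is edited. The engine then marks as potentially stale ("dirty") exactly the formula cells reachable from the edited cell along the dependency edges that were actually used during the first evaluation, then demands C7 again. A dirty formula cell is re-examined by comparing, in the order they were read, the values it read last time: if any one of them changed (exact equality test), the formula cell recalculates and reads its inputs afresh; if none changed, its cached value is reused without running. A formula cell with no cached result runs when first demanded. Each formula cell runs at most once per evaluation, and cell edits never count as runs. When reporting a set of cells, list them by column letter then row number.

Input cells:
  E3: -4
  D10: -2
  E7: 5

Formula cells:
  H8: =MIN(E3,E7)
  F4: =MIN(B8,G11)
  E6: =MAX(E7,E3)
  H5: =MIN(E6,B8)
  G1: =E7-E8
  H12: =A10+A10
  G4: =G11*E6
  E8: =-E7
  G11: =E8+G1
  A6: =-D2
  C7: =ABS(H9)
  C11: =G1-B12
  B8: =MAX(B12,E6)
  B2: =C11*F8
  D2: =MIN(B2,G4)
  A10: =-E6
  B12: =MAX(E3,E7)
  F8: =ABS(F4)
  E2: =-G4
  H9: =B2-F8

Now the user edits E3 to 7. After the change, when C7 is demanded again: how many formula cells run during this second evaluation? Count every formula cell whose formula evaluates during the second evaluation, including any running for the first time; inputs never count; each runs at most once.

Run set: B2, B8, B12, C7, C11, E6, F4, H9 (8 run).
The important point: at F8 every value read last time is unchanged, so the dirty flag clears without a run.

Initial pass — values computed on the first demand:
  B12 = MAX(-4, 5) = 5
  E6 = MAX(5, -4) = 5
  B8 = MAX(5, 5) = 5
  E8 = -(5) = -5
  G1 = 5 - -5 = 10
  C11 = 10 - 5 = 5
  G11 = -5 + 10 = 5
  F4 = MIN(5, 5) = 5
  F8 = ABS(5) = 5
  B2 = 5 * 5 = 25
  H9 = 25 - 5 = 20
  C7 = ABS(20) = 20

Second demand — change propagation:
  B12: re-runs because E3 -4->7; new result 7.
  C11: re-runs because B12 5->7; new result 3.
  E6: re-runs because E3 -4->7; new result 7.
  B8: re-runs because B12 5->7; E6 5->7; new result 7.
  F4: re-runs because B8 5->7; new result 5 (unchanged).
  F8: re-examined; everything it read last time is the same (F4 unchanged) — cache 5 kept, no run.
  B2: re-runs because C11 5->3; new result 15.
  H9: re-runs because B2 25->15; new result 10.
  C7: re-runs because H9 20->10; new result 10.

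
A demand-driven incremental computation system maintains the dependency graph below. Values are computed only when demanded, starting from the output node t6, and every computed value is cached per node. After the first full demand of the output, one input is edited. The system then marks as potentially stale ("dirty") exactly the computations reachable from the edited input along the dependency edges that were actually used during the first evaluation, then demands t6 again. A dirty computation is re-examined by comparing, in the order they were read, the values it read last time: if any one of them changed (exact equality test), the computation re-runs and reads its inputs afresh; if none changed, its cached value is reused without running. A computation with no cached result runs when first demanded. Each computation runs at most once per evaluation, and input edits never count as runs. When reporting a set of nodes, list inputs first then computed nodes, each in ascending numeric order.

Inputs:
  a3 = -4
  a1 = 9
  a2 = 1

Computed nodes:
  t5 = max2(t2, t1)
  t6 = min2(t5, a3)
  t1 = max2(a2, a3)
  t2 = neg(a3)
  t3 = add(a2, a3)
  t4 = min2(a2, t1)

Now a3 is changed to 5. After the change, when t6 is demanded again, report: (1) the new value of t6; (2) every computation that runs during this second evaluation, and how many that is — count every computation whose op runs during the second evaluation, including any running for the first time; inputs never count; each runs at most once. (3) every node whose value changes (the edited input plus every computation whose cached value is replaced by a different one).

New value of t6: 5.
Computations that run: t1, t2, t5, t6 — 4 in total.
Values that change: a3, t1, t2, t5, t6.

First evaluation (everything demanded from the output):
  t1 = max2(1, -4) = 1
  t2 = neg(-4) = 4
  t5 = max2(4, 1) = 4
  t6 = min2(4, -4) = -4

Propagation after the edit:
  t1: runs — a3 -4->5; result 5.
  t2: runs — a3 -4->5; result -5.
  t5: runs — t2 4->-5; t1 1->5; result 5.
  t6: runs — t5 4->5; a3 -4->5; result 5.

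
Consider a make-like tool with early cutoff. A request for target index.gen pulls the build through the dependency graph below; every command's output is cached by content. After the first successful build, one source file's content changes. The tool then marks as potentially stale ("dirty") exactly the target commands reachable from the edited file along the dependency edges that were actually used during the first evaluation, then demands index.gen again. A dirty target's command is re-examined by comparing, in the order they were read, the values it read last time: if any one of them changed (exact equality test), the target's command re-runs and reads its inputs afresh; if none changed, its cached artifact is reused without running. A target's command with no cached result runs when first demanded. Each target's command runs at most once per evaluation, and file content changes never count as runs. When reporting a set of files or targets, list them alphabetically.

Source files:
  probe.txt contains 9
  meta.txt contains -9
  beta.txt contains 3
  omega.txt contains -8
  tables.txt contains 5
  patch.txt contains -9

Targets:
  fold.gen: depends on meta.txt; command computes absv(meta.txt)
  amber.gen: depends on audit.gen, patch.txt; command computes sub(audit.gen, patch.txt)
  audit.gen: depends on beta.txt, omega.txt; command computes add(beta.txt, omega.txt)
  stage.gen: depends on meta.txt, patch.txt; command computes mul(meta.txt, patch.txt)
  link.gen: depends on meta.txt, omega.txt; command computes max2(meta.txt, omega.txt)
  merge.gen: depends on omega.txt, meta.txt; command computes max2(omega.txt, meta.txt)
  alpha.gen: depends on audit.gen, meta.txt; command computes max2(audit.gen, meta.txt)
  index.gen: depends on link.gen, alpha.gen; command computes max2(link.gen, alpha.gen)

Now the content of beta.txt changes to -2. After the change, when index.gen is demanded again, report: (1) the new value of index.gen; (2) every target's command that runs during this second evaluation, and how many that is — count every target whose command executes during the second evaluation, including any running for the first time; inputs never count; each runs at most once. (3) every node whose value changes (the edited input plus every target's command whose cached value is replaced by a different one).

First demand of the output computes:
  audit.gen = add(3, -8) = -5
  alpha.gen = max2(-5, -9) = -5
  link.gen = max2(-9, -8) = -8
  index.gen = max2(-8, -5) = -5

After the edit, cleaning proceeds:
  audit.gen: a read changed (beta.txt 3->-2) — executes, giving -10.
  alpha.gen: a read changed (audit.gen -5->-10) — executes, giving -9.
  index.gen: a read changed (alpha.gen -5->-9) — executes, giving -8.

Demanding index.gen again yields -8.
3 target commands run: alpha.gen, audit.gen, index.gen.
The nodes whose values change: alpha.gen, audit.gen, beta.txt, index.gen.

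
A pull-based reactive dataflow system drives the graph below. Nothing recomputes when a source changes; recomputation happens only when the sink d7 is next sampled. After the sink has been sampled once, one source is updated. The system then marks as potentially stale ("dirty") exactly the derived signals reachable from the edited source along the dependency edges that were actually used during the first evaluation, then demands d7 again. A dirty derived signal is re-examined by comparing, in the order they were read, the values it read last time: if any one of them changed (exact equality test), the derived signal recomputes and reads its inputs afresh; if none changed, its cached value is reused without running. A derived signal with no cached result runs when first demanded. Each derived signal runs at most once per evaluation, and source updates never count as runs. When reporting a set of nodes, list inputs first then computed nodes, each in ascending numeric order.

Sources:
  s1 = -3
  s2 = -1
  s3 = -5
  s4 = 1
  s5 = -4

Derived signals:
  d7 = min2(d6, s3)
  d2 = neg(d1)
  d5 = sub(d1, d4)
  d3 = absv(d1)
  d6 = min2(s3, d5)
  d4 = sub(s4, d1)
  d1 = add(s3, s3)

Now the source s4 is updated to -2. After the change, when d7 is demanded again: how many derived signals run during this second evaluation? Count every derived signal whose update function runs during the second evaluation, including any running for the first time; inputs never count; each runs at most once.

Derived signals that run: d4, d5, d6, d7 — 4 in total.

First evaluation (everything demanded from the output):
  d1 = add(-5, -5) = -10
  d4 = sub(1, -10) = 11
  d5 = sub(-10, 11) = -21
  d6 = min2(-5, -21) = -21
  d7 = min2(-21, -5) = -21

Propagation after the edit:
  d4: runs — s4 1->-2; result 8.
  d5: runs — d4 11->8; result -18.
  d6: runs — d5 -21->-18; result -18.
  d7: runs — d6 -21->-18; result -18.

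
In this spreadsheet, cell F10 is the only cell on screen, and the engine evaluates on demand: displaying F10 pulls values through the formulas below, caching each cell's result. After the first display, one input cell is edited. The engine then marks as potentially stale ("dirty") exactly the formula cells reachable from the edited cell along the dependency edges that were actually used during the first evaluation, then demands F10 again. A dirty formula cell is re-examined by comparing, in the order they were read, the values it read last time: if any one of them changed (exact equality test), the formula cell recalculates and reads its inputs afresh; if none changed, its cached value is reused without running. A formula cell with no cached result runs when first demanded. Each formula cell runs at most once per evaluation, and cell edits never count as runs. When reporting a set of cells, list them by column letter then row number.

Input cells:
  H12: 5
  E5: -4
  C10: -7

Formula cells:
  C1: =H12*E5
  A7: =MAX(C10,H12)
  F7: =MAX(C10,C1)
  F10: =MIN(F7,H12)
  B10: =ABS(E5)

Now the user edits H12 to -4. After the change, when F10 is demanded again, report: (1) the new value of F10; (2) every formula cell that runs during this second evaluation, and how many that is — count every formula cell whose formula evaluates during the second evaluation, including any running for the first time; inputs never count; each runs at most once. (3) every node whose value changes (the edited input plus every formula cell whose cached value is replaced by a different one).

F10 now evaluates to -4.
Run set: C1, F7, F10 (3 run).
Changed values: C1, F7, F10, H12.

Initial pass — values computed on the first demand:
  C1 = 5 * -4 = -20
  F7 = MAX(-7, -20) = -7
  F10 = MIN(-7, 5) = -7

Second demand — change propagation:
  C1: re-runs because H12 5->-4; new result 16.
  F7: re-runs because C1 -20->16; new result 16.
  F10: re-runs because F7 -7->16; H12 5->-4; new result -4.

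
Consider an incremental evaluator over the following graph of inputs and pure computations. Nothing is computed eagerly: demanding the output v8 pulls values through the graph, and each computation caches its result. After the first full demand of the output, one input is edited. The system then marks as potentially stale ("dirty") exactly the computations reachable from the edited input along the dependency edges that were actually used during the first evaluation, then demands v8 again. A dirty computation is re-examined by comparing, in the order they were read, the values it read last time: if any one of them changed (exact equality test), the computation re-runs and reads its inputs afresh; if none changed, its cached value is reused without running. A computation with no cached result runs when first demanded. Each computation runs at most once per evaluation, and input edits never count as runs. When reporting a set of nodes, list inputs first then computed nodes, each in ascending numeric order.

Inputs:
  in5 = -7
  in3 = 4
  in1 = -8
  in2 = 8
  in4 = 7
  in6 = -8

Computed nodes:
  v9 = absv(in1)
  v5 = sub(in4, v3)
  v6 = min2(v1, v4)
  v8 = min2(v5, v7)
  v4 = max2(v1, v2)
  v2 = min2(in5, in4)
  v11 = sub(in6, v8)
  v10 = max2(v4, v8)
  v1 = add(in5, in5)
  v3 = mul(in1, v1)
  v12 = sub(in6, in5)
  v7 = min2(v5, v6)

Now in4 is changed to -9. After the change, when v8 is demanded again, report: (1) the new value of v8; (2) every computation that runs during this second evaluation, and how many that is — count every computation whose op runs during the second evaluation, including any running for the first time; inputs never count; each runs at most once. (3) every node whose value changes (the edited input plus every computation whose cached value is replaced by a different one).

v8 now evaluates to -121.
Run set: v2, v4, v5, v6, v7, v8 (6 run).
Changed values: in4, v2, v4, v5, v7, v8.

Initial pass — values computed on the first demand:
  v1 = add(-7, -7) = -14
  v2 = min2(-7, 7) = -7
  v3 = mul(-8, -14) = 112
  v4 = max2(-14, -7) = -7
  v5 = sub(7, 112) = -105
  v6 = min2(-14, -7) = -14
  v7 = min2(-105, -14) = -105
  v8 = min2(-105, -105) = -105

Second demand — change propagation:
  v2: re-runs because in4 7->-9; new result -9.
  v4: re-runs because v2 -7->-9; new result -9.
  v5: re-runs because in4 7->-9; new result -121.
  v6: re-runs because v4 -7->-9; new result -14 (unchanged).
  v7: re-runs because v5 -105->-121; new result -121.
  v8: re-runs because v5 -105->-121; v7 -105->-121; new result -121.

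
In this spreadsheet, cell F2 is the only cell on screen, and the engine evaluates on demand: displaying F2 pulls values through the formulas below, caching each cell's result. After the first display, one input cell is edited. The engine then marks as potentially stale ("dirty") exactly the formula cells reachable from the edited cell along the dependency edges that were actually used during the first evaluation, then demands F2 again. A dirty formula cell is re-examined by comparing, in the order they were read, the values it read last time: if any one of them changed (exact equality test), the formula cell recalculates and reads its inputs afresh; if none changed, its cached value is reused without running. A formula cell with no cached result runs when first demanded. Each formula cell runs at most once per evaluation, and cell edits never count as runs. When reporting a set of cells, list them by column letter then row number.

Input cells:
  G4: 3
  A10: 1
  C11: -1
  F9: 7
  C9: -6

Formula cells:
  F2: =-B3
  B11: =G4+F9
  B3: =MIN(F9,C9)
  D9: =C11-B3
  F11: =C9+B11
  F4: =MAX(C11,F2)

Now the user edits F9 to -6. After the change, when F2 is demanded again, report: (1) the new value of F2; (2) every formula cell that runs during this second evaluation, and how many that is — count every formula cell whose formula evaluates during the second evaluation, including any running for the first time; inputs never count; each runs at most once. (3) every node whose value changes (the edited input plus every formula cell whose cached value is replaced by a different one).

F2 now evaluates to 6.
Run set: B3 (1 run).
Changed values: F9.
The important point: B3 recomputes to an identical value, and the output ends up unchanged.

Initial pass — values computed on the first demand:
  B3 = MIN(7, -6) = -6
  F2 = -(-6) = 6

Second demand — change propagation:
  B3: re-runs because F9 7->-6; new result -6 (unchanged).
  F2: re-examined; everything it read last time is the same (B3 unchanged) — cache 6 kept, no run.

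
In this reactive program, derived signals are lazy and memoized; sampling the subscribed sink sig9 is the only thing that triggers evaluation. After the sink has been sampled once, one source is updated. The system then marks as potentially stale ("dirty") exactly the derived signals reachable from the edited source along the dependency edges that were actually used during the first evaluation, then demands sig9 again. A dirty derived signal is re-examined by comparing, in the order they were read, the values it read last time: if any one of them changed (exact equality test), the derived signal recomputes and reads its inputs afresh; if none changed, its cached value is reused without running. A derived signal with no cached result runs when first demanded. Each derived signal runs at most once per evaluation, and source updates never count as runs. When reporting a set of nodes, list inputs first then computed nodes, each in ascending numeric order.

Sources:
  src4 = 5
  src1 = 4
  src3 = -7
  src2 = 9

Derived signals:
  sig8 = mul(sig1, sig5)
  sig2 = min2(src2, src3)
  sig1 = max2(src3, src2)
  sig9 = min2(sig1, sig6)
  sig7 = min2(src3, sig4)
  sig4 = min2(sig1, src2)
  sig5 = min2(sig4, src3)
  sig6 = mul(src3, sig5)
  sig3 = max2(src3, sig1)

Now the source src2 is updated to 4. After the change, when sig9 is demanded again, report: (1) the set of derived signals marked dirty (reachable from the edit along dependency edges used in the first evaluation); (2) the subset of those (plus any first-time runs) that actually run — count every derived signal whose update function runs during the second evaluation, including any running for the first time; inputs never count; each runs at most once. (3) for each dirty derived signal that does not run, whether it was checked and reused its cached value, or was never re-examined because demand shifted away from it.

First demand of the output computes:
  sig1 = max2(-7, 9) = 9
  sig4 = min2(9, 9) = 9
  sig5 = min2(9, -7) = -7
  sig6 = mul(-7, -7) = 49
  sig9 = min2(9, 49) = 9

After the edit, cleaning proceeds:
  sig1: a read changed (src2 9->4) — executes, giving 4.
  sig4: a read changed (sig1 9->4; src2 9->4) — executes, giving 4.
  sig5: a read changed (sig4 9->4) — executes, giving -7 — identical to its old value.
  sig6: dirty, but its reads are unchanged (src3 unchanged, sig5 unchanged); cached 49 stands.
  sig9: a read changed (sig1 9->4) — executes, giving 4.

Note where the cutoff bites: sig6 is checked, finds nothing changed, and keeps its cache.

The edit dirties: sig1, sig4, sig5, sig6, sig9.
4 derived signals run: sig1, sig4, sig5, sig9.
Cache hits after checking: sig6.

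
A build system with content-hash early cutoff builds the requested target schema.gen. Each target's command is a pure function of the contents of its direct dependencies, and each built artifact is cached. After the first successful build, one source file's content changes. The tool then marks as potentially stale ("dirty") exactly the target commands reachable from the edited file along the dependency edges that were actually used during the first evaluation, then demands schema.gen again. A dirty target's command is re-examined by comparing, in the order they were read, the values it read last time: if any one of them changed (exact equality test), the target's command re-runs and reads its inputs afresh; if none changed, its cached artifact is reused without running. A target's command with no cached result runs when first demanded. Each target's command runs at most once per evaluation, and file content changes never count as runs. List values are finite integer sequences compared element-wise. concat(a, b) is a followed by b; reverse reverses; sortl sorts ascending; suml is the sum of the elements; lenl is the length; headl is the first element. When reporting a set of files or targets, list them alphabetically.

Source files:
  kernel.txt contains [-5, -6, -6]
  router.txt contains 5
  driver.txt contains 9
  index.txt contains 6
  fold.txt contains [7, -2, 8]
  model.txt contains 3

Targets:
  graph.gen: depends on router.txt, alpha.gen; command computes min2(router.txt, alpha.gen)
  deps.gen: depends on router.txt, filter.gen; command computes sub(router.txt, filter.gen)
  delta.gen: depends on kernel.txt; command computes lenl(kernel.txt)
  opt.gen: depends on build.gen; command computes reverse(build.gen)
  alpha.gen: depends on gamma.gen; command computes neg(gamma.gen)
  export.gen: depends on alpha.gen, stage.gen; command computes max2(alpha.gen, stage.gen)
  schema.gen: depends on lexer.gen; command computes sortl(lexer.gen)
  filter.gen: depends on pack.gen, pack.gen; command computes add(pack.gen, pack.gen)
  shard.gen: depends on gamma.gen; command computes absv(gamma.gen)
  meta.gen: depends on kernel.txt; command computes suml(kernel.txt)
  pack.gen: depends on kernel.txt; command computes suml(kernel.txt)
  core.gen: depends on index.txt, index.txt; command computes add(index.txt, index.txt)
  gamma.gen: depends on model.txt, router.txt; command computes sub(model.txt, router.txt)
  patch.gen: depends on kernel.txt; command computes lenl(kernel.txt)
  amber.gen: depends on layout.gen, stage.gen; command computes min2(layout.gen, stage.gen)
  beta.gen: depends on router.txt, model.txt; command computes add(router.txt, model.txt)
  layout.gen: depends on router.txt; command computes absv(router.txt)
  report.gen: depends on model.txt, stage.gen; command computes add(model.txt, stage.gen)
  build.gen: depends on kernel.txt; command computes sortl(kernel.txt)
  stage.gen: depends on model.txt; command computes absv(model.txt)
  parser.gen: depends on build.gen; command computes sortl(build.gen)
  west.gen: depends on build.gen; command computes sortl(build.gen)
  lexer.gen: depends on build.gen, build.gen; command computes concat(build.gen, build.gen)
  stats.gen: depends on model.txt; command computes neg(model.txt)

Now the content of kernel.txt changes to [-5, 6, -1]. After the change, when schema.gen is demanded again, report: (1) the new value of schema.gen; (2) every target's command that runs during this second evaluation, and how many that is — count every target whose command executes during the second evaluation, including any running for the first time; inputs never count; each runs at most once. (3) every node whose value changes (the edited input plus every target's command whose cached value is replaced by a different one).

New value of schema.gen: [-5, -5, -1, -1, 6, 6].
Target commands that run: build.gen, lexer.gen, schema.gen — 3 in total.
Values that change: build.gen, kernel.txt, lexer.gen, schema.gen.

First evaluation (everything demanded from the output):
  build.gen = sortl([-5, -6, -6]) = [-6, -6, -5]
  lexer.gen = concat([-6, -6, -5], [-6, -6, -5]) = [-6, -6, -5, -6, -6, -5]
  schema.gen = sortl([-6, -6, -5, -6, -6, -5]) = [-6, -6, -6, -6, -5, -5]

Propagation after the edit:
  build.gen: runs — kernel.txt [-5, -6, -6]->[-5, 6, -1]; result [-5, -1, 6].
  lexer.gen: runs — build.gen [-6, -6, -5]->[-5, -1, 6]; build.gen [-6, -6, -5]->[-5, -1, 6]; result [-5, -1, 6, -5, -1, 6].
  schema.gen: runs — lexer.gen [-6, -6, -5, -6, -6, -5]->[-5, -1, 6, -5, -1, 6]; result [-5, -5, -1, -1, 6, 6].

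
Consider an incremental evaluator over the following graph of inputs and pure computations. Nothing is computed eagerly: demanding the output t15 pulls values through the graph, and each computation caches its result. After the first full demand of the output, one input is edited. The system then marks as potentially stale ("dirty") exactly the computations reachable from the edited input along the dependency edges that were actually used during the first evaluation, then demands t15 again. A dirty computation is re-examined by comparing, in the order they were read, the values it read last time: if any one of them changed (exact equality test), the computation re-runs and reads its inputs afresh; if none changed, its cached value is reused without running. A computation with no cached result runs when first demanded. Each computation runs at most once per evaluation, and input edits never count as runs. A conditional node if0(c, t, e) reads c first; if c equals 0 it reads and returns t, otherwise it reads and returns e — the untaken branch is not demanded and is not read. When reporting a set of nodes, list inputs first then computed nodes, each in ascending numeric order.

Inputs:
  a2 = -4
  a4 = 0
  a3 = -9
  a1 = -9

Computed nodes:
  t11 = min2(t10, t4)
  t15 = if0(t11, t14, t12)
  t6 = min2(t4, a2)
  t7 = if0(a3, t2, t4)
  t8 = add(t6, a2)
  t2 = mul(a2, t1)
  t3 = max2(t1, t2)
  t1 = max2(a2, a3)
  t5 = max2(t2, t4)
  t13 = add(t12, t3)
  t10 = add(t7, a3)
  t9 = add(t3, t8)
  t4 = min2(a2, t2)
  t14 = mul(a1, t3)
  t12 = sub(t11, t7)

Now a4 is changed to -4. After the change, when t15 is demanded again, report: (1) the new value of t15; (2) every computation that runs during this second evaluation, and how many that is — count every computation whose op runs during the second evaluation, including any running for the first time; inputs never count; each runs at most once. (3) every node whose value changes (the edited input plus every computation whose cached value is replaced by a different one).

Initial pass — values computed on the first demand:
  t1 = max2(-4, -9) = -4
  t2 = mul(-4, -4) = 16
  t4 = min2(-4, 16) = -4
  t7 = if0(a3=-9 -> else branch t4) = -4
  t10 = add(-4, -9) = -13
  t11 = min2(-13, -4) = -13
  t12 = sub(-13, -4) = -9
  t15 = if0(t11=-13 -> else branch t12) = -9

Second demand — change propagation:
  no demanded computation ever read a4, so the edit dirties nothing and nothing runs.

The important point: nothing the output needs ever reads a4, so the edit is invisible to it.

t15 now evaluates to -9.
Run set: none (0 run).
Changed values: a4.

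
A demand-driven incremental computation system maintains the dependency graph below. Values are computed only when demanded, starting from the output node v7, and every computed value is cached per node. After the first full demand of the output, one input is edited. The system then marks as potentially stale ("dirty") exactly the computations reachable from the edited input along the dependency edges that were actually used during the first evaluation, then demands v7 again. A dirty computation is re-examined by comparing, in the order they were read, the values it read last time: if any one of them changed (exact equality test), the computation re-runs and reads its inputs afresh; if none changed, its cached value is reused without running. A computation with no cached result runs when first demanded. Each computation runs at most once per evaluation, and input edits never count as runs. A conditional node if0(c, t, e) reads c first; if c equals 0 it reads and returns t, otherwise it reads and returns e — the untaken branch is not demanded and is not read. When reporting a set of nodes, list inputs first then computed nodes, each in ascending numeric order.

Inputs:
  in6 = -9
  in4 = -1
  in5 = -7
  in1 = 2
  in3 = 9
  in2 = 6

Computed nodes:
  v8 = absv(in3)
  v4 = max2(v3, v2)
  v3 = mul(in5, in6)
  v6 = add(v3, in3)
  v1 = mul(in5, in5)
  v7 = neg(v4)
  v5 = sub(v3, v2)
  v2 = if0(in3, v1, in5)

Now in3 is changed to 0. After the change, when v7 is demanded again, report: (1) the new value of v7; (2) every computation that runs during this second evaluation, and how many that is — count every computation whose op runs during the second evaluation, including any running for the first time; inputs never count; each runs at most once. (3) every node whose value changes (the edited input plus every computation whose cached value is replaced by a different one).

New value of v7: -63.
Computations that run: v1, v2, v4 — 3 in total.
Values that change: in3, v2.
Key observation: a condition flipped, so demand reaches new nodes — v1 runs for the first time.

First evaluation (everything demanded from the output):
  v2 = if0(in3=9 -> else branch in5) = -7
  v3 = mul(-7, -9) = 63
  v4 = max2(63, -7) = 63
  v7 = neg(63) = -63

Propagation after the edit:
  v1: demanded for the first time — runs, produces 49.
  v2: runs — in3 9->0; result 49.
  v4: runs — v2 -7->49; result 63 (same value as before).
  v7: checked — values it read are unchanged (v4 unchanged); reused cached -63 without running.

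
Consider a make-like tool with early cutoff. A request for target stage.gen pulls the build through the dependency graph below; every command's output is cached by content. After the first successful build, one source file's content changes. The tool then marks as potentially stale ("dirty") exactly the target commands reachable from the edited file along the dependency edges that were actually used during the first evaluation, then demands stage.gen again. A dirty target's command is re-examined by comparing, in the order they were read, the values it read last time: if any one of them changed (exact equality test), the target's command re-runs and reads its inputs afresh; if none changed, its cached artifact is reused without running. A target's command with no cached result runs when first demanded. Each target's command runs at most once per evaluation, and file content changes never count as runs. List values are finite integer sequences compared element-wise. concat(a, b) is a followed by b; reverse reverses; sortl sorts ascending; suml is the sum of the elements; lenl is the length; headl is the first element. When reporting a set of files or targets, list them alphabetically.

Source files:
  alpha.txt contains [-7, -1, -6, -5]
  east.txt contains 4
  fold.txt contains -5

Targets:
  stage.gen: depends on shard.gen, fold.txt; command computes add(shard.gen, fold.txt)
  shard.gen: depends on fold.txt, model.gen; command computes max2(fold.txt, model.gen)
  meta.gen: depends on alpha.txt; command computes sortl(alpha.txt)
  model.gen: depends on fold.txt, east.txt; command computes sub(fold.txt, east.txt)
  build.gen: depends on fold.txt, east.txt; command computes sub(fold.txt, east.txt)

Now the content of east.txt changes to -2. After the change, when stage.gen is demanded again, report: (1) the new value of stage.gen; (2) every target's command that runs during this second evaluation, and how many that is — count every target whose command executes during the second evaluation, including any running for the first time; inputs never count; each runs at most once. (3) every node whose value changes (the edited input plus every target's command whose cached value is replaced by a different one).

First demand of the output computes:
  model.gen = sub(-5, 4) = -9
  shard.gen = max2(-5, -9) = -5
  stage.gen = add(-5, -5) = -10

After the edit, cleaning proceeds:
  model.gen: a read changed (east.txt 4->-2) — executes, giving -3.
  shard.gen: a read changed (model.gen -9->-3) — executes, giving -3.
  stage.gen: a read changed (shard.gen -5->-3) — executes, giving -8.

Demanding stage.gen again yields -8.
3 target commands run: model.gen, shard.gen, stage.gen.
The nodes whose values change: east.txt, model.gen, shard.gen, stage.gen.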